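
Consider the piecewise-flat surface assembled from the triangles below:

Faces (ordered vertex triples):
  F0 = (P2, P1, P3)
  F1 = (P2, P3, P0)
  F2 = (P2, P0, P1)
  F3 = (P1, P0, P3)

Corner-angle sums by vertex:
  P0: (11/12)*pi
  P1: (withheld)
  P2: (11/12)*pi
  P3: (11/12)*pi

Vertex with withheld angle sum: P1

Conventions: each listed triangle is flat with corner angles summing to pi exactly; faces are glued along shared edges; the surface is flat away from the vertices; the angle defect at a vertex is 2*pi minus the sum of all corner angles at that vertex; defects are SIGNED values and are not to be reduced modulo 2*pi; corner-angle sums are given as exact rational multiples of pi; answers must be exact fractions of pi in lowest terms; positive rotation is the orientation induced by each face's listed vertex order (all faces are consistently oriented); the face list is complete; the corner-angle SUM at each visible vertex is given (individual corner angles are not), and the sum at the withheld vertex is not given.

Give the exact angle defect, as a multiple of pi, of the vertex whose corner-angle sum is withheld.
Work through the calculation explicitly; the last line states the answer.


V = 4, E = 6, F = 4; chi = V - E + F = 2
Gauss-Bonnet: total defect = 2*pi*chi = 4*pi; visible defects sum to (13/4)*pi

Answer: defect(P1) = (3/4)*pi


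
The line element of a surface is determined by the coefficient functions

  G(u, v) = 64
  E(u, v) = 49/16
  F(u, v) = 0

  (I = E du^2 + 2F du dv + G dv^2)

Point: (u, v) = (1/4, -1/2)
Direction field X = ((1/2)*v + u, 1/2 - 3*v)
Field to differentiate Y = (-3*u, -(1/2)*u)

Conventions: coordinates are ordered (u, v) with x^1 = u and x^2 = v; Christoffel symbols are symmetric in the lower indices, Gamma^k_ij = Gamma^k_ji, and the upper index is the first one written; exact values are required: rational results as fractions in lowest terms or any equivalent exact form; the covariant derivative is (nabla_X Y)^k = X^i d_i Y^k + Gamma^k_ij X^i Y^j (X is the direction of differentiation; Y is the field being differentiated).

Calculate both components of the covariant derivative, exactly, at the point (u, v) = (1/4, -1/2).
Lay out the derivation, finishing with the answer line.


E = 49/16, F = 0, G = 64 at the point
E_u = 0, E_v = 0, F_u = 0, F_v = 0, G_u = 0, G_v = 0
EG - F^2 = 196;  g^inv = (1/196) * [[64, 0], [0, 49/16]]
first-kind symbols [ij,l] = (1/2)(d_i g_jl + d_j g_il - d_l g_ij): [uu,u] = E_u/2 = 0, [uu,v] = F_u - E_v/2 = 0, [uv,u] = E_v/2 = 0, [uv,v] = G_u/2 = 0, [vv,u] = F_v - G_u/2 = 0, [vv,v] = G_v/2 = 0
Gamma^u_ij = (G*[ij,u] - F*[ij,v])/(EG - F^2), Gamma^v_ij = (E*[ij,v] - F*[ij,u])/(EG - F^2)
Gamma_uuu = 0, Gamma_uuv = 0, Gamma_uvv = 0, Gamma_vuu = 0, Gamma_vuv = 0, Gamma_vvv = 0
X = (0, 2), Y = (-3/4, -1/8) at the point

Answer: (nabla_X Y)^u = 0, (nabla_X Y)^v = 0


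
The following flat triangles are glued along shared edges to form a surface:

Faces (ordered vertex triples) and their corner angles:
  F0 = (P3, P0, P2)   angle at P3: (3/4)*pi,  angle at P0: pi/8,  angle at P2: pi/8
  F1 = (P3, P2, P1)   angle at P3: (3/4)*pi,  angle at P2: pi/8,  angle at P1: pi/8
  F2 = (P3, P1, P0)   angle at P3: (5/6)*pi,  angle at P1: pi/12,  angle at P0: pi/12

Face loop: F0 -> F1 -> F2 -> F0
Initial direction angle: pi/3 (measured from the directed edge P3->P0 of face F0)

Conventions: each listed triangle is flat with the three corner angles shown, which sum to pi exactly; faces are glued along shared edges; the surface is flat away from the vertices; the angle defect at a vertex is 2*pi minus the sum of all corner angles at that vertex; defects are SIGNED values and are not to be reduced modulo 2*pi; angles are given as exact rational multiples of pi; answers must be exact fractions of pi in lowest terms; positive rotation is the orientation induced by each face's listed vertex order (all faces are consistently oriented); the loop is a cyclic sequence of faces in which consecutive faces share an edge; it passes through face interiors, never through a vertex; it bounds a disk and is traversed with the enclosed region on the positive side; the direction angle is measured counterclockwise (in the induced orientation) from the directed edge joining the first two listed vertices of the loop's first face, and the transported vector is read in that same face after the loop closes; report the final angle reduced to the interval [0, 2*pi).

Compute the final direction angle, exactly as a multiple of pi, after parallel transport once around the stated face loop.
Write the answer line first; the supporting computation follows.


Answer: final direction angle = 0

enclosed vertex P3: corner angles sum to (7/3)*pi, defect = 2*pi - (7/3)*pi = -pi/3
transport around the loop rotates by the sum of enclosed defects; add to the initial angle mod 2*pi
final angle = pi/3 - pi/3 = 0 (mod 2*pi)


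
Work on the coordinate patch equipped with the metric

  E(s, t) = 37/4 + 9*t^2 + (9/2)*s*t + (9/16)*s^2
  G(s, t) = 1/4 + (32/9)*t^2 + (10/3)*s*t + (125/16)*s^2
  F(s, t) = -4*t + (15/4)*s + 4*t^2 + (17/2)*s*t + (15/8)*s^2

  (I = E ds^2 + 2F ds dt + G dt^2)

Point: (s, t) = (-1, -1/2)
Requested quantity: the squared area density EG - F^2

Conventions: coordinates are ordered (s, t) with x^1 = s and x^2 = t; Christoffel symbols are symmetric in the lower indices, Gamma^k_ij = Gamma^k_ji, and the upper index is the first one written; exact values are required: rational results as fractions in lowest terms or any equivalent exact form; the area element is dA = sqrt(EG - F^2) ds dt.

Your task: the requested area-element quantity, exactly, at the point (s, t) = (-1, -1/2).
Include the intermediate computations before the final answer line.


E = 229/16, F = 43/8, G = 1529/144; EG - F^2 = 283577/2304

Answer: EG - F^2 = 283577/2304


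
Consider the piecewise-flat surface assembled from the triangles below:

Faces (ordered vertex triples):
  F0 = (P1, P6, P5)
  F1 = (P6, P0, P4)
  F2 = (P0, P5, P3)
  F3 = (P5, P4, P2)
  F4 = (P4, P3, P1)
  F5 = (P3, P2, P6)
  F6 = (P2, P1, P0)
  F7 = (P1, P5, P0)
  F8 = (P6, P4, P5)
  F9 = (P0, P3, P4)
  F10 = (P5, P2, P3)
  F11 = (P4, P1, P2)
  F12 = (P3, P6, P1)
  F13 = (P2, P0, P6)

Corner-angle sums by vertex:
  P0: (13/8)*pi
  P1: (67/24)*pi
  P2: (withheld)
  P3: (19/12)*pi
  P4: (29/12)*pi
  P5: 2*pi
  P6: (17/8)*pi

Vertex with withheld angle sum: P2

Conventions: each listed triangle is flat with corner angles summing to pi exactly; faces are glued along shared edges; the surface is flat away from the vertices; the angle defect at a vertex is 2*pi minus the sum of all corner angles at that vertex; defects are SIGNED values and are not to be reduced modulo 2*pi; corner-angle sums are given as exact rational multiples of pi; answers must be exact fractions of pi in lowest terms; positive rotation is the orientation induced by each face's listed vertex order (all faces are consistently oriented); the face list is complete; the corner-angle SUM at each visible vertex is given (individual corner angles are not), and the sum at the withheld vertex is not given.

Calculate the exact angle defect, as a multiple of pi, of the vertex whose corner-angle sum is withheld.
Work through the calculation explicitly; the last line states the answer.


V = 7, E = 21, F = 14; chi = V - E + F = 0
Gauss-Bonnet: total defect = 2*pi*chi = 0; visible defects sum to (-13/24)*pi

Answer: defect(P2) = (13/24)*pi


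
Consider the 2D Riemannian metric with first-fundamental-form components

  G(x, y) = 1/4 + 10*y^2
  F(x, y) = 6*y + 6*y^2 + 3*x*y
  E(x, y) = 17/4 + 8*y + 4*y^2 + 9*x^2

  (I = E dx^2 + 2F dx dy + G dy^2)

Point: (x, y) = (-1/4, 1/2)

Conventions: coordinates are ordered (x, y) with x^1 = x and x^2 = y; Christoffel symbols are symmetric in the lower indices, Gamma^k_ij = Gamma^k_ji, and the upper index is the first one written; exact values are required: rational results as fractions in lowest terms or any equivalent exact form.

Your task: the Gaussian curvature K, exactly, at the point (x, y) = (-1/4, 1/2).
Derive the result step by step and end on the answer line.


E = 157/16, F = 33/8, G = 11/4, EG - F^2 = 319/32 at the point
E_x = -9/2, E_y = 12, F_x = 3/2, F_y = 45/4, G_x = 0, G_y = 10
E_yy = 8, F_xy = 3, G_xx = 0
Using the Brioschi determinant formula for K from the metric derivatives:
M1 = [[-E_yy/2 + F_xy - G_xx/2, E_x/2, F_x - E_y/2], [F_y - G_x/2, E, F], [G_y/2, F, G]] = [[-1, -9/4, -9/2], [45/4, 157/16, 33/8], [5, 33/8, 11/4]]; det M1 = 403/16
M2 = [[0, E_y/2, G_x/2], [E_y/2, E, F], [G_x/2, F, G]] = [[0, 6, 0], [6, 157/16, 33/8], [0, 33/8, 11/4]]; det M2 = -99
det M1 - det M2 = 1987/16; K = 1987/16 / (319/32)^2 = 127168/101761

Answer: K = 127168/101761


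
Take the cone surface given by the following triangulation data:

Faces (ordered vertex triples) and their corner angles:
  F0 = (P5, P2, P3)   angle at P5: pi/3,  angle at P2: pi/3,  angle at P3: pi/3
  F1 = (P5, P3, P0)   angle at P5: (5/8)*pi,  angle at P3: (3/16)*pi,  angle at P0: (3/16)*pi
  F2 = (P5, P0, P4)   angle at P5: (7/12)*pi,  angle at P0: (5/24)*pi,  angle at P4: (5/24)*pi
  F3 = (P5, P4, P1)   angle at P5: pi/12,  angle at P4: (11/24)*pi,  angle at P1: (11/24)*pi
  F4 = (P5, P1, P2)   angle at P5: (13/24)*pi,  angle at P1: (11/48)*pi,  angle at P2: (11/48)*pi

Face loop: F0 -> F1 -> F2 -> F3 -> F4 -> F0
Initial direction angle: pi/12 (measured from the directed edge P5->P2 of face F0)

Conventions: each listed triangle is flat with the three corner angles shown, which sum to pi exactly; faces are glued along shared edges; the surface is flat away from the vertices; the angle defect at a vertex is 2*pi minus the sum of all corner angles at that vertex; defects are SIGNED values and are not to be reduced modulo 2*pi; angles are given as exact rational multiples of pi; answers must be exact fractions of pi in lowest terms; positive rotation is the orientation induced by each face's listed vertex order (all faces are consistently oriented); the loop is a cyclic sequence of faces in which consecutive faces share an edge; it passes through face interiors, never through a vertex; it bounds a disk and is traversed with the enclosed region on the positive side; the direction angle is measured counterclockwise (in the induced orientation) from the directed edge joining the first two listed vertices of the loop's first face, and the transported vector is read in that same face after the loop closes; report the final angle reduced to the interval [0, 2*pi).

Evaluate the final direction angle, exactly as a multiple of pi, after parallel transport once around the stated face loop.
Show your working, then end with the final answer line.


enclosed vertex P5: corner angles sum to (13/6)*pi, defect = 2*pi - (13/6)*pi = -pi/6
by Gauss-Bonnet the loop rotates the vector by the enclosed defect sum (positive orientation, mod 2*pi)
final angle = pi/12 - pi/6 = (23/12)*pi (mod 2*pi)

Answer: final direction angle = (23/12)*pi


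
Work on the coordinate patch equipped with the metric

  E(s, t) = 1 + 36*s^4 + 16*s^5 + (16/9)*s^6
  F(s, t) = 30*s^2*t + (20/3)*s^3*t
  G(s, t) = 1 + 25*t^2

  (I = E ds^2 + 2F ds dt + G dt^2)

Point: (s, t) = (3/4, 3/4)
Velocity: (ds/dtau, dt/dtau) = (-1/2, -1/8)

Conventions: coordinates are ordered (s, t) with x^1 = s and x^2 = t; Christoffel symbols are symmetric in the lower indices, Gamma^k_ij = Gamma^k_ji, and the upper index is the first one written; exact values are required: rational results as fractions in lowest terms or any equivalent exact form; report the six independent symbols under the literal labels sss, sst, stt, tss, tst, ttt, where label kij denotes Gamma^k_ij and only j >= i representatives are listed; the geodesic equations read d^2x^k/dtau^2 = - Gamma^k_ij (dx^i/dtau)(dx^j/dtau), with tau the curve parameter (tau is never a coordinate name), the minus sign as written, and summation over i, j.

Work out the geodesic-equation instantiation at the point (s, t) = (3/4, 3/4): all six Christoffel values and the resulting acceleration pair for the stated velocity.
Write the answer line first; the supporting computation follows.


Answer: Gamma_sss = 2268/1565, Gamma_sst = 0, Gamma_stt = 1008/1565, Gamma_tss = 432/313, Gamma_tst = 0, Gamma_ttt = 192/313; accelerations (d^2s/dtau^2, d^2t/dtau^2) = (-2331/6260, -111/313)

E = 4225/256, F = 945/64, G = 241/16 at the point
E_s = 2835/32, E_t = 0, F_s = 675/16, F_t = 315/16, G_s = 0, G_t = 75/2
EG - F^2 = 7825/256;  g^inv = (256/7825) * [[241/16, -945/64], [-945/64, 4225/256]]
first-kind symbols [ij,l] = (1/2)(d_i g_jl + d_j g_il - d_l g_ij): [ss,s] = E_s/2 = 2835/64, [ss,t] = F_s - E_t/2 = 675/16, [st,s] = E_t/2 = 0, [st,t] = G_s/2 = 0, [tt,s] = F_t - G_s/2 = 315/16, [tt,t] = G_t/2 = 75/4
Gamma^s_ij = (G*[ij,s] - F*[ij,t])/(EG - F^2), Gamma^t_ij = (E*[ij,t] - F*[ij,s])/(EG - F^2)
Gamma_sss = 2268/1565, Gamma_sst = 0, Gamma_stt = 1008/1565, Gamma_tss = 432/313, Gamma_tst = 0, Gamma_ttt = 192/313
d^2s/dtau^2 = -(Gamma_sss*(-1/2)^2 + 2*Gamma_sst*(-1/2)*(-1/8) + Gamma_stt*(-1/8)^2) = -2331/6260
d^2t/dtau^2 = -(Gamma_tss*(-1/2)^2 + 2*Gamma_tst*(-1/2)*(-1/8) + Gamma_ttt*(-1/8)^2) = -111/313


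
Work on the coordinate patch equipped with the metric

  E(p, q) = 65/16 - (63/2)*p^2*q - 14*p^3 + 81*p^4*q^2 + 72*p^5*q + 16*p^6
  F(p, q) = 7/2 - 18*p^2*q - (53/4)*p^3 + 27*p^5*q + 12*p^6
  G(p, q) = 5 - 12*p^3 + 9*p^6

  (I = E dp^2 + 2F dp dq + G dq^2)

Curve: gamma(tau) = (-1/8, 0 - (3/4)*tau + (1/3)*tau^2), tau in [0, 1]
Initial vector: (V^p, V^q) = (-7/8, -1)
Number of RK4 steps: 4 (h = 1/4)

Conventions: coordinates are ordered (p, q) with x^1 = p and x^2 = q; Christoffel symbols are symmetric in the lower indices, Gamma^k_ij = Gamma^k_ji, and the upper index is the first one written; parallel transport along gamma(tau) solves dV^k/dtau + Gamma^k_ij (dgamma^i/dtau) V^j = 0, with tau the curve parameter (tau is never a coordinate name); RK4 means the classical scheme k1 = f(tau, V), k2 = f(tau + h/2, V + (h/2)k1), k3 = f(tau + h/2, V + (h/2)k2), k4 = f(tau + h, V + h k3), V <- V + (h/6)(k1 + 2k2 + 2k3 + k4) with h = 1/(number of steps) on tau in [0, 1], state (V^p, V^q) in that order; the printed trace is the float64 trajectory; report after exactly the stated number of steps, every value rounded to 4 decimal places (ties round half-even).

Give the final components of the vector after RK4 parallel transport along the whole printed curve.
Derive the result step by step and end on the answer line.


gamma'(tau) = (0, -3/4 + (2/3)*tau); f(tau, V)^k = -Gamma^k_ij(gamma(tau)) gamma'^i(tau) V^j; h = 1/4; intermediate values shown to 6 dp
curve data and Christoffel symbols at the stage parameters:
  tau = 0.000000: gamma = (-0.125000, 0.000000), gamma' = (0.000000, -0.750000); Gamma_ppp = -0.040623, Gamma_ppq = -0.030467, Gamma_pqq = 0.000000, Gamma_qpp = -0.046355, Gamma_qpq = -0.034767, Gamma_qqq = 0.000000
  tau = 0.125000: gamma = (-0.125000, -0.088542), gamma' = (0.000000, -0.666667); Gamma_ppp = -0.083924, Gamma_ppq = -0.030518, Gamma_pqq = 0.000000, Gamma_qpp = -0.095093, Gamma_qpq = -0.034579, Gamma_qqq = 0.000000
  tau = 0.250000: gamma = (-0.125000, -0.166667), gamma' = (0.000000, -0.583333); Gamma_ppp = -0.122244, Gamma_ppq = -0.030561, Gamma_pqq = 0.000000, Gamma_qpp = -0.137659, Gamma_qpq = -0.034415, Gamma_qqq = 0.000000
  tau = 0.375000: gamma = (-0.125000, -0.234375), gamma' = (0.000000, -0.500000); Gamma_ppp = -0.155537, Gamma_ppq = -0.030597, Gamma_pqq = 0.000000, Gamma_qpp = -0.174218, Gamma_qpq = -0.034272, Gamma_qqq = 0.000000
  tau = 0.500000: gamma = (-0.125000, -0.291667), gamma' = (0.000000, -0.416667); Gamma_ppp = -0.183765, Gamma_ppq = -0.030627, Gamma_pqq = 0.000000, Gamma_qpp = -0.204915, Gamma_qpq = -0.034152, Gamma_qqq = 0.000000
  tau = 0.625000: gamma = (-0.125000, -0.338542), gamma' = (0.000000, -0.333333); Gamma_ppp = -0.206898, Gamma_ppq = -0.030652, Gamma_pqq = 0.000000, Gamma_qpp = -0.229868, Gamma_qpq = -0.034055, Gamma_qqq = 0.000000
  tau = 0.750000: gamma = (-0.125000, -0.375000), gamma' = (0.000000, -0.250000); Gamma_ppp = -0.224913, Gamma_ppq = -0.030670, Gamma_pqq = 0.000000, Gamma_qpp = -0.249175, Gamma_qpq = -0.033978, Gamma_qqq = 0.000000
  tau = 0.875000: gamma = (-0.125000, -0.401042), gamma' = (0.000000, -0.166667); Gamma_ppp = -0.237793, Gamma_ppq = -0.030683, Gamma_pqq = 0.000000, Gamma_qpp = -0.262913, Gamma_qpq = -0.033924, Gamma_qqq = 0.000000
  tau = 1.000000: gamma = (-0.125000, -0.416667), gamma' = (0.000000, -0.083333); Gamma_ppp = -0.245525, Gamma_ppq = -0.030691, Gamma_pqq = 0.000000, Gamma_qpp = -0.271134, Gamma_qpq = -0.033892, Gamma_qqq = 0.000000
step 0: V^p = -0.8750, V^q = -1.0000
step 1: k1 = (0.019994, 0.022816), k2 = (0.017751, 0.020114), k3 = (0.017757, 0.020120), k4 = (0.015520, 0.017477); V <- V + (h/6)(k1 + 2k2 + 2k3 + k4): V^p = -0.8706, V^q = -0.9950
step 2: k1 = (0.015520, 0.017477), k2 = (0.013289, 0.014885), k3 = (0.013293, 0.014890), k4 = (0.011067, 0.012341); V <- V + (h/6)(k1 + 2k2 + 2k3 + k4): V^p = -0.8672, V^q = -0.9912
step 3: k1 = (0.011067, 0.012341), k2 = (0.008847, 0.009829), k3 = (0.008849, 0.009832), k4 = (0.006633, 0.007348); V <- V + (h/6)(k1 + 2k2 + 2k3 + k4): V^p = -0.8650, V^q = -0.9888
step 4: k1 = (0.006633, 0.007348), k2 = (0.004419, 0.004886), k3 = (0.004421, 0.004888), k4 = (0.002210, 0.002440); V <- V + (h/6)(k1 + 2k2 + 2k3 + k4): V^p = -0.8639, V^q = -0.9876

Answer: V^p = -0.8639, V^q = -0.9876


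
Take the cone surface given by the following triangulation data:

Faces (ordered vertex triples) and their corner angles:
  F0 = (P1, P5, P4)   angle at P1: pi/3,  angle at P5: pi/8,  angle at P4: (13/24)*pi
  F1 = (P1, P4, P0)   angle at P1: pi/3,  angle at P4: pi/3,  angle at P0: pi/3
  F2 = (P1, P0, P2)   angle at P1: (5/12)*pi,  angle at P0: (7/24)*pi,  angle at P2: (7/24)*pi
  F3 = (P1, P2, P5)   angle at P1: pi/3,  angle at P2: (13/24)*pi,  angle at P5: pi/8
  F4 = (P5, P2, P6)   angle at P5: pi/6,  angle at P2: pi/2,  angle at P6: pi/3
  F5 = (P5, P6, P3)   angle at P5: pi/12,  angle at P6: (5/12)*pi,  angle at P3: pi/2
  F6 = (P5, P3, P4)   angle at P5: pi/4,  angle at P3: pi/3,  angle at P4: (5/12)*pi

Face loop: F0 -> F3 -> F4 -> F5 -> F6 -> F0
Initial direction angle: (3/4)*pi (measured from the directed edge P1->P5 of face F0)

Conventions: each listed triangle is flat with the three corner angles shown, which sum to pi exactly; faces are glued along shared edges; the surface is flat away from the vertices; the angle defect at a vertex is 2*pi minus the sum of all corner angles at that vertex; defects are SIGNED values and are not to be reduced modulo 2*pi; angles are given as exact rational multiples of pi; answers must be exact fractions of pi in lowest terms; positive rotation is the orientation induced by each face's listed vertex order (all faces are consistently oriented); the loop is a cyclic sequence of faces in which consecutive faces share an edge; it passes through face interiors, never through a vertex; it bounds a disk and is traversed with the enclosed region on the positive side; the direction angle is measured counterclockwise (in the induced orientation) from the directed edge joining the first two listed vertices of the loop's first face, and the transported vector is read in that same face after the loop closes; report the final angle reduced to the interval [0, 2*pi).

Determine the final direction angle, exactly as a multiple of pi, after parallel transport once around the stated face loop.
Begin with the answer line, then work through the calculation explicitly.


Answer: final direction angle = 0

enclosed vertex P5: corner angles sum to (3/4)*pi, defect = 2*pi - (3/4)*pi = (5/4)*pi
by Gauss-Bonnet the loop rotates the vector by the enclosed defect sum (positive orientation, mod 2*pi)
final angle = (3/4)*pi + (5/4)*pi = 0 (mod 2*pi)


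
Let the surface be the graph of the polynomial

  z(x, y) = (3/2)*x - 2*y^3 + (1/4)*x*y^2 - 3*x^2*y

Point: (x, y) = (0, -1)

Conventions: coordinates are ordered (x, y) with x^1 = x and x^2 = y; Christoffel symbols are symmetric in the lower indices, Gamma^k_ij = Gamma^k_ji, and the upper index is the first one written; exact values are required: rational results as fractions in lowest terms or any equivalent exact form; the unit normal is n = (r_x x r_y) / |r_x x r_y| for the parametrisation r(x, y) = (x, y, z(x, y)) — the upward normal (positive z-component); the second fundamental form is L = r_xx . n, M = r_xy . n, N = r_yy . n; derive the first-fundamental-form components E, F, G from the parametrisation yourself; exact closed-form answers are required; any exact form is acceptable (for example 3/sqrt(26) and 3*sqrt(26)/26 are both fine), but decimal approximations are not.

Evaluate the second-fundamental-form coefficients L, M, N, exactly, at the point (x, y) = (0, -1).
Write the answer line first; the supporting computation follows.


Answer: L = 24*sqrt(641)/641, M = -2*sqrt(641)/641, N = 48*sqrt(641)/641

z_x = 7/4, z_y = -6, z_xx = 6, z_xy = -1/2, z_yy = 12
E = 65/16, F = -21/2, G = 37; answer radicand W^2 = 641/16
unnormalised second-form numerators: l = 6, m = -1/2, n = 12; L = l/sqrt(641/16), and similarly M = m/sqrt(W^2), N = n/sqrt(W^2)


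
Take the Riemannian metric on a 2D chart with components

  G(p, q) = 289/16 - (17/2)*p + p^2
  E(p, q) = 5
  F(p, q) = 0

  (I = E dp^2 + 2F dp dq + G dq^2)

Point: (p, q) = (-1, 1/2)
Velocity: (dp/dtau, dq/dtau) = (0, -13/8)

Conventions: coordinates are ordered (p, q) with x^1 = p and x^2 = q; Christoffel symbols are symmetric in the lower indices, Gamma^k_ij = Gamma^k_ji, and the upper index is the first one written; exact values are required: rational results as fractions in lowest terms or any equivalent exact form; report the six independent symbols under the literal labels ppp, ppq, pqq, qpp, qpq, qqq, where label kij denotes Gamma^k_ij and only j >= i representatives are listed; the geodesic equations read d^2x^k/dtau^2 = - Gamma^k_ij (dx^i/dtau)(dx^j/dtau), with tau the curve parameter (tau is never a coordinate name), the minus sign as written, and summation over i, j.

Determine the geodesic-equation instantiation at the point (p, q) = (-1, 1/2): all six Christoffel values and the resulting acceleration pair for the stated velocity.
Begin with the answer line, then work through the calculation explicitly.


Answer: Gamma_ppp = 0, Gamma_ppq = 0, Gamma_pqq = 21/20, Gamma_qpp = 0, Gamma_qpq = -4/21, Gamma_qqq = 0; accelerations (d^2p/dtau^2, d^2q/dtau^2) = (-3549/1280, 0)

E = 5, F = 0, G = 441/16 at the point
E_p = 0, E_q = 0, F_p = 0, F_q = 0, G_p = -21/2, G_q = 0
EG - F^2 = 2205/16;  g^inv = (16/2205) * [[441/16, 0], [0, 5]]
first-kind symbols [ij,l] = (1/2)(d_i g_jl + d_j g_il - d_l g_ij): [pp,p] = E_p/2 = 0, [pp,q] = F_p - E_q/2 = 0, [pq,p] = E_q/2 = 0, [pq,q] = G_p/2 = -21/4, [qq,p] = F_q - G_p/2 = 21/4, [qq,q] = G_q/2 = 0
Gamma^p_ij = (G*[ij,p] - F*[ij,q])/(EG - F^2), Gamma^q_ij = (E*[ij,q] - F*[ij,p])/(EG - F^2)
Gamma_ppp = 0, Gamma_ppq = 0, Gamma_pqq = 21/20, Gamma_qpp = 0, Gamma_qpq = -4/21, Gamma_qqq = 0
d^2p/dtau^2 = -(Gamma_ppp*(0)^2 + 2*Gamma_ppq*(0)*(-13/8) + Gamma_pqq*(-13/8)^2) = -3549/1280
d^2q/dtau^2 = -(Gamma_qpp*(0)^2 + 2*Gamma_qpq*(0)*(-13/8) + Gamma_qqq*(-13/8)^2) = 0


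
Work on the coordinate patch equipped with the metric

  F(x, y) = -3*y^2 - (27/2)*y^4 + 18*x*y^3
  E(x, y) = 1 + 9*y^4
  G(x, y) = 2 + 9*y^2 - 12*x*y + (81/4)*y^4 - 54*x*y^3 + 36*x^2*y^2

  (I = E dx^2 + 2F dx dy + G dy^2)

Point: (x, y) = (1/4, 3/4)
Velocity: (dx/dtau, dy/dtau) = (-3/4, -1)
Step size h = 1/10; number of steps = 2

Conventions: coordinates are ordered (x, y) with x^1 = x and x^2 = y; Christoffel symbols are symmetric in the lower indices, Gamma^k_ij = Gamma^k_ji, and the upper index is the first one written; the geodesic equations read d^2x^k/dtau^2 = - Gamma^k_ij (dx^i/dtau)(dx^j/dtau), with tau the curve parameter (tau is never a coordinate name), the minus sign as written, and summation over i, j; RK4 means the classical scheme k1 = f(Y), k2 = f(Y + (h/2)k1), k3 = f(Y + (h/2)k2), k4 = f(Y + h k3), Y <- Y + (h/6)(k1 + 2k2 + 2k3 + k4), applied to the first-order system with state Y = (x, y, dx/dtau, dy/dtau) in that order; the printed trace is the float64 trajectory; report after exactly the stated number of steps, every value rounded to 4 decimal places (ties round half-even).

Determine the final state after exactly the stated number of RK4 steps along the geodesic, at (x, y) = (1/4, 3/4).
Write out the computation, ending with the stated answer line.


f(Y) = (dx/dtau, dy/dtau, -Gamma^x_ij Y'^i Y'^j, -Gamma^y_ij Y'^i Y'^j) with the Gammas evaluated at the stage position; h = 0.100000; intermediate values shown to 6 dp
step 0: x = 0.2500, y = 0.7500, dx/dtau = -0.7500, dy/dtau = -1.0000
step 1:
  k1: at (x, y) = (0.250000, 0.750000), (dx/dtau, dy/dtau) = (-0.750000, -1.000000); Gamma_xxx = 0.000000, Gamma_xxy = 0.787922, Gamma_xyy = -0.919242, Gamma_yxx = 0.000000, Gamma_yxy = -1.123518, Gamma_yyy = 1.310771; k1 = (-0.750000, -1.000000, -0.262641, 0.374506)
  k2: at (x, y) = (0.212500, 0.700000), (dx/dtau, dy/dtau) = (-0.763132, -0.981275); Gamma_xxx = 0.000000, Gamma_xxy = 0.725623, Gamma_xyy = -0.868156, Gamma_yxx = 0.000000, Gamma_yxy = -1.141498, Gamma_yyy = 1.365721; k2 = (-0.763132, -0.981275, -0.250806, 0.394551)
  k3: at (x, y) = (0.211843, 0.700936), (dx/dtau, dy/dtau) = (-0.762540, -0.980272); Gamma_xxx = 0.000000, Gamma_xxy = 0.724604, Gamma_xyy = -0.867910, Gamma_yxx = 0.000000, Gamma_yxy = -1.140526, Gamma_yyy = 1.366088; k3 = (-0.762540, -0.980272, -0.249275, 0.392359)
  k4: at (x, y) = (0.173746, 0.651973), (dx/dtau, dy/dtau) = (-0.774928, -0.960764); Gamma_xxx = 0.000000, Gamma_xxy = 0.655241, Gamma_xyy = -0.808244, Gamma_yxx = 0.000000, Gamma_yxy = -1.147459, Gamma_yyy = 1.415399; k4 = (-0.774928, -0.960764, -0.229619, 0.402109)
  Y <- Y + (h/6)(k1 + 2k2 + 2k3 + k4): x = 0.1737, y = 0.6519, dx/dtau = -0.7749, dy/dtau = -0.9608
step 2:
  k1: at (x, y) = (0.173729, 0.651936), (dx/dtau, dy/dtau) = (-0.774874, -0.960826); Gamma_xxx = 0.000000, Gamma_xxy = 0.655204, Gamma_xyy = -0.808206, Gamma_yxx = 0.000000, Gamma_yxy = -1.147467, Gamma_yyy = 1.415422; k1 = (-0.774874, -0.960826, -0.229498, 0.401923)
  k2: at (x, y) = (0.134985, 0.603894), (dx/dtau, dy/dtau) = (-0.786349, -0.940730); Gamma_xxx = 0.000000, Gamma_xxy = 0.580574, Gamma_xyy = -0.741088, Gamma_yxx = 0.000000, Gamma_yxy = -1.141973, Gamma_yyy = 1.457701; k2 = (-0.786349, -0.940730, -0.203106, 0.399505)
  k3: at (x, y) = (0.134411, 0.604899), (dx/dtau, dy/dtau) = (-0.785029, -0.940851); Gamma_xxx = 0.000000, Gamma_xxy = 0.580331, Gamma_xyy = -0.741544, Gamma_yxx = 0.000000, Gamma_yxy = -1.141266, Gamma_yyy = 1.458304; k3 = (-0.785029, -0.940851, -0.200844, 0.394976)
  k4: at (x, y) = (0.095226, 0.557851), (dx/dtau, dy/dtau) = (-0.794958, -0.921329); Gamma_xxx = 0.000000, Gamma_xxy = 0.503608, Gamma_xyy = -0.669445, Gamma_yxx = 0.000000, Gamma_yxy = -1.122908, Gamma_yyy = 1.492680; k4 = (-0.794958, -0.921329, -0.169446, 0.377819)
  Y <- Y + (h/6)(k1 + 2k2 + 2k3 + k4): x = 0.0952, y = 0.5578, dx/dtau = -0.7950, dy/dtau = -0.9213

Answer: x = 0.0952, y = 0.5578, dx/dtau = -0.7950, dy/dtau = -0.9213


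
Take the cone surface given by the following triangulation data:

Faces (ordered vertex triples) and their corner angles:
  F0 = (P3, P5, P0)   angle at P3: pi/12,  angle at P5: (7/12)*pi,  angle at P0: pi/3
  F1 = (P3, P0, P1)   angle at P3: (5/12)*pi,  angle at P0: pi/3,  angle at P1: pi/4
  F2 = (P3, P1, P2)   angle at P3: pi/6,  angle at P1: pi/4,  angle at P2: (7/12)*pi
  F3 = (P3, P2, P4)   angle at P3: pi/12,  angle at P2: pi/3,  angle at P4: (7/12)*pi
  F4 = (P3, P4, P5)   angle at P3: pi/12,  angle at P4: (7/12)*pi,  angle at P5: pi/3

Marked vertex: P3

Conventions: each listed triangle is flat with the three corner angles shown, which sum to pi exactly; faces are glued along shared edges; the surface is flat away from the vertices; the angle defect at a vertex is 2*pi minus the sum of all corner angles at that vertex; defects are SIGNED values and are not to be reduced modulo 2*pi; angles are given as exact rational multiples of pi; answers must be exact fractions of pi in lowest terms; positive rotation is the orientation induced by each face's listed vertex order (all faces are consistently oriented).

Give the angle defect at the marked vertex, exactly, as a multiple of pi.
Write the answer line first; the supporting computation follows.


Answer: defect(P3) = (7/6)*pi

Sum of corner angles at P3: (5/6)*pi
defect = 2*pi - (5/6)*pi


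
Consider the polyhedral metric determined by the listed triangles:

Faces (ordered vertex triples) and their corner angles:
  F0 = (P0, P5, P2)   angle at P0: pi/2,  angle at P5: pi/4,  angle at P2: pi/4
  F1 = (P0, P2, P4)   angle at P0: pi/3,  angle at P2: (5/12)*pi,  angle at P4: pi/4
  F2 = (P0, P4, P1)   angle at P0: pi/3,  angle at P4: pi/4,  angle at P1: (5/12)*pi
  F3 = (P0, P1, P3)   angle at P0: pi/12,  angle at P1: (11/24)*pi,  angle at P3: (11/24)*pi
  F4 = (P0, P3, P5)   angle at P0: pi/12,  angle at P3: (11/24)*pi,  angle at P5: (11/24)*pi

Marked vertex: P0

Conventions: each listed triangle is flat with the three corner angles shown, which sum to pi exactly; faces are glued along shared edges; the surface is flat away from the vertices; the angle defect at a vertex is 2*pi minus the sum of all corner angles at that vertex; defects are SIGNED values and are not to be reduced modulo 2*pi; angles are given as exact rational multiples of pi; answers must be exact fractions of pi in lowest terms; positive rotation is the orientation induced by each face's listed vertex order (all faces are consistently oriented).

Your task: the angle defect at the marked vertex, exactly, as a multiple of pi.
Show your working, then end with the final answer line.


Sum of corner angles at P0: (4/3)*pi
defect = 2*pi - (4/3)*pi

Answer: defect(P0) = (2/3)*pi


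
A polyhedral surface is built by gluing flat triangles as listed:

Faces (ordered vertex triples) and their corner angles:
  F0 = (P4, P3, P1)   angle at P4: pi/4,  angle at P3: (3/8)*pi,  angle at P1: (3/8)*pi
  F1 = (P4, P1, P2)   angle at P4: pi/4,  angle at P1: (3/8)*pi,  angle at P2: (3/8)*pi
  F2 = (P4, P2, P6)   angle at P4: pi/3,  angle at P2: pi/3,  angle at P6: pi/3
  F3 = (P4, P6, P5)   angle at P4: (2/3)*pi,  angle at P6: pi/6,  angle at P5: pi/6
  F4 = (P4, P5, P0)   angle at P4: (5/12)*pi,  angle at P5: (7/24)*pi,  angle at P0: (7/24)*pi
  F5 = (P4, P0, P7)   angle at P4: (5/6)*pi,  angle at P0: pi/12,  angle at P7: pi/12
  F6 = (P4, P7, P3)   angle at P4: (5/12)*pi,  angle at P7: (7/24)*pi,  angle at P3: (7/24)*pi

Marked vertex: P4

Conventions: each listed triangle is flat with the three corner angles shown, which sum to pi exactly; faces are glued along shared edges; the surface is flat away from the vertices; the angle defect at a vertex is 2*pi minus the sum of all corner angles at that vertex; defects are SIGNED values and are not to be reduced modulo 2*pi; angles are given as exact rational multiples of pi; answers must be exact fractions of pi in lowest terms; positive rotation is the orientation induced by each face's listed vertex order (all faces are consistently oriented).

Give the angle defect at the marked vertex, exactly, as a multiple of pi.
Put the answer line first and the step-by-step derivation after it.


Answer: defect(P4) = (-7/6)*pi

Sum of corner angles at P4: (19/6)*pi
defect = 2*pi - (19/6)*pi


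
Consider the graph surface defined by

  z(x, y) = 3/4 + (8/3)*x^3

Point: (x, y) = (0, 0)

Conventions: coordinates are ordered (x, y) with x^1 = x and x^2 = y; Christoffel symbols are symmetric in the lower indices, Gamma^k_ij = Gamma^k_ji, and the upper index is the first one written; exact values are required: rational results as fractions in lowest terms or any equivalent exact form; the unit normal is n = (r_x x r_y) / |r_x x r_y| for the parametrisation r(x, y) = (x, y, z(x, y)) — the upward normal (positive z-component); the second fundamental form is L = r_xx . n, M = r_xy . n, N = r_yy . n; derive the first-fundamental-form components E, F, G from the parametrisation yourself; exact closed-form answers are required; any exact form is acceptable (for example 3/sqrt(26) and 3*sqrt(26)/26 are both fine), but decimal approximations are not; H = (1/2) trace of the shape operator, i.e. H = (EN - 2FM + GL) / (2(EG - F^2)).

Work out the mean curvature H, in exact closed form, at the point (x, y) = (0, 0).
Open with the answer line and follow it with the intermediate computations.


Answer: H = 0

z_x = 0, z_y = 0, z_xx = 0, z_xy = 0, z_yy = 0
E = 1, F = 0, G = 1; answer radicand W^2 = 1
unnormalised second-form numerators: l = 0, m = 0, n = 0; L = l/sqrt(1), and similarly M = m/sqrt(W^2), N = n/sqrt(W^2)
H = (E*n - 2*F*m + G*l) / (2*(EG - F^2)*sqrt(W^2)); E*n - 2*F*m + G*l = 0, EG - F^2 = 1, so H = (0)/sqrt(1)


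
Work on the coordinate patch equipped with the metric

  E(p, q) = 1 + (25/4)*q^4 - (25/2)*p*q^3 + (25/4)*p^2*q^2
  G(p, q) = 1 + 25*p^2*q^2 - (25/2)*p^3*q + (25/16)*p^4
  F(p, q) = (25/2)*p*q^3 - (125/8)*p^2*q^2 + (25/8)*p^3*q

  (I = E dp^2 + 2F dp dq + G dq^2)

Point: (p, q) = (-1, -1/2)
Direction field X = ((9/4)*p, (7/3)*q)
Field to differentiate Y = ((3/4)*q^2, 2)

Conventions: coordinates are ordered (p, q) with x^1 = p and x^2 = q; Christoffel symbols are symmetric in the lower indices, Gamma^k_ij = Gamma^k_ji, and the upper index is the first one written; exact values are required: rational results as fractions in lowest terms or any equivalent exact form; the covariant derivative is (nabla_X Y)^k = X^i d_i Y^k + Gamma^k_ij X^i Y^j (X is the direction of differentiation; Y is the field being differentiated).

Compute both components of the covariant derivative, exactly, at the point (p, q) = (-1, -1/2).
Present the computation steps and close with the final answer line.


E = 89/64, F = -25/32, G = 41/16 at the point
E_p = -25/16, E_q = 0, F_p = 25/16, F_q = 25/8, G_p = 0, G_q = -25/2
EG - F^2 = 189/64;  g^inv = (64/189) * [[41/16, 25/32], [25/32, 89/64]]
first-kind symbols [ij,l] = (1/2)(d_i g_jl + d_j g_il - d_l g_ij): [pp,p] = E_p/2 = -25/32, [pp,q] = F_p - E_q/2 = 25/16, [pq,p] = E_q/2 = 0, [pq,q] = G_p/2 = 0, [qq,p] = F_q - G_p/2 = 25/8, [qq,q] = G_q/2 = -25/4
Gamma^p_ij = (G*[ij,p] - F*[ij,q])/(EG - F^2), Gamma^q_ij = (E*[ij,q] - F*[ij,p])/(EG - F^2)
Gamma_ppp = -50/189, Gamma_ppq = 0, Gamma_pqq = 200/189, Gamma_qpp = 100/189, Gamma_qpq = 0, Gamma_qqq = -400/189
X = (-9/4, -7/6), Y = (3/16, 2) at the point

Answer: (nabla_X Y)^p = -26899/18144, (nabla_X Y)^q = 42775/9072


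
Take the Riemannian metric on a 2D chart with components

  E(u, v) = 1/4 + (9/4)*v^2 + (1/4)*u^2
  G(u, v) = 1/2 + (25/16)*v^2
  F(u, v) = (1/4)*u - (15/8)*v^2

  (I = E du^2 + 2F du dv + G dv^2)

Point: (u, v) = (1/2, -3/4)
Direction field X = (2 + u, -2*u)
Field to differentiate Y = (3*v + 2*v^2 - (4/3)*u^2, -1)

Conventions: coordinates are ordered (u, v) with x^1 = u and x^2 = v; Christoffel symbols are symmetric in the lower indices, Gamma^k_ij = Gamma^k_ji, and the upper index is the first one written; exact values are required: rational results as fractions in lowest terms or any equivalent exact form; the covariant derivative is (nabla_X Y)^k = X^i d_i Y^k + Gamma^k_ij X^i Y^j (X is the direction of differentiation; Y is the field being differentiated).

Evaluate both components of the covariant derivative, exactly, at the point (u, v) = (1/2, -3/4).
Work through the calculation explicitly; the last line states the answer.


E = 101/64, F = -119/128, G = 353/256 at the point
E_u = 1/4, E_v = -27/8, F_u = 1/4, F_v = 45/16, G_u = 0, G_v = -75/32
EG - F^2 = 5373/4096;  g^inv = (4096/5373) * [[353/256, 119/128], [119/128, 101/64]]
first-kind symbols [ij,l] = (1/2)(d_i g_jl + d_j g_il - d_l g_ij): [uu,u] = E_u/2 = 1/8, [uu,v] = F_u - E_v/2 = 31/16, [uv,u] = E_v/2 = -27/16, [uv,v] = G_u/2 = 0, [vv,u] = F_v - G_u/2 = 45/16, [vv,v] = G_v/2 = -75/64
Gamma^u_ij = (G*[ij,u] - F*[ij,v])/(EG - F^2), Gamma^v_ij = (E*[ij,v] - F*[ij,u])/(EG - F^2)
Gamma_uuu = 8084/5373, Gamma_uuv = -353/199, Gamma_uvv = 7615/3582, Gamma_vuu = 13000/5373, Gamma_vuv = -238/199, Gamma_vvv = 1045/1791
X = (5/2, -1), Y = (-35/24, -1) at the point

Answer: (nabla_X Y)^u = -624775/128952, (nabla_X Y)^v = -450805/64476


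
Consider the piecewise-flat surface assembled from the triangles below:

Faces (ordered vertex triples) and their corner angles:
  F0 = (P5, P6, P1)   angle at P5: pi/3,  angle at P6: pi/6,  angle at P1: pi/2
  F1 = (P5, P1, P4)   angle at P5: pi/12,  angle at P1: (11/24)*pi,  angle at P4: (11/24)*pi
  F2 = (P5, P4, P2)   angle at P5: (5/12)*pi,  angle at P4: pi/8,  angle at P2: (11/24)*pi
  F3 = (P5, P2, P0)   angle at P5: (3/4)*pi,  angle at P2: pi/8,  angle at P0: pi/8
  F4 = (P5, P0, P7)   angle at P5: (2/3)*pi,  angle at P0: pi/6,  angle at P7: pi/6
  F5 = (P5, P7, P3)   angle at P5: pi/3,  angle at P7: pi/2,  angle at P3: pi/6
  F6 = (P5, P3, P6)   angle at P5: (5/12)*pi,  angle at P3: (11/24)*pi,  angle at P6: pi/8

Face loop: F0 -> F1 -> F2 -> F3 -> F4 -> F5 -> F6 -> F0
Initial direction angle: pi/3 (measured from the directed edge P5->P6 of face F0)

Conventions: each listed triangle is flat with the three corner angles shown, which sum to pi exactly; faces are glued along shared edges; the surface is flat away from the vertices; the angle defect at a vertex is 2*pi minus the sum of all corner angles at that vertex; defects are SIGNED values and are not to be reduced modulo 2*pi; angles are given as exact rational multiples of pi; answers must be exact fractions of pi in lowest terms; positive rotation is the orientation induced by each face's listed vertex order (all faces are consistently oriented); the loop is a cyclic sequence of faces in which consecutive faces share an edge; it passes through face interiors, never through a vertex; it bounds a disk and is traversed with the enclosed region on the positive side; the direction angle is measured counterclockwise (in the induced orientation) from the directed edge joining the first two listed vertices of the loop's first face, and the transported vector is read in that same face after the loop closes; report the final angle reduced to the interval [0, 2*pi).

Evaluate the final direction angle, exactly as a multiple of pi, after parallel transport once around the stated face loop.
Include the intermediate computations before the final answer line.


enclosed vertex P5: corner angles sum to 3*pi, defect = 2*pi - 3*pi = -pi
transport around the loop rotates by the sum of enclosed defects; add to the initial angle mod 2*pi
final angle = pi/3 - pi = (4/3)*pi (mod 2*pi)

Answer: final direction angle = (4/3)*pi


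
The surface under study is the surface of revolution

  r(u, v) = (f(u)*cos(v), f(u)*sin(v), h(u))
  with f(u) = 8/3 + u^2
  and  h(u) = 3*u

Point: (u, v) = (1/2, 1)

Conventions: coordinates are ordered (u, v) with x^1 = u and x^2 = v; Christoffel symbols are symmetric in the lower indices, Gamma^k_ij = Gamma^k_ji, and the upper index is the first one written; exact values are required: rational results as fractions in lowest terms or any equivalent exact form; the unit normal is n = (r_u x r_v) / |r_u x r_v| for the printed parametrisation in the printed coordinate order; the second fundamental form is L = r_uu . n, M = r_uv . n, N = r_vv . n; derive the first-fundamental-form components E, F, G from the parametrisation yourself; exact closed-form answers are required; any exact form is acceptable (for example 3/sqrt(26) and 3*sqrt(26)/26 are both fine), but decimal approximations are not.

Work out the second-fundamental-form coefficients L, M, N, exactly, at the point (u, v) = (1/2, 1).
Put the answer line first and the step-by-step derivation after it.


Answer: L = -3*sqrt(10)/5, M = 0, N = 7*sqrt(10)/8

f = 35/12, f' = 1, f'' = 2, h' = 3, h'' = 0
E = 10, F = 0, G = 1225/144; answer radicand W^2 = 10
unnormalised second-form numerators: l = -6, m = 0, n = 35/4; L = l/sqrt(10), and similarly M = m/sqrt(W^2), N = n/sqrt(W^2)


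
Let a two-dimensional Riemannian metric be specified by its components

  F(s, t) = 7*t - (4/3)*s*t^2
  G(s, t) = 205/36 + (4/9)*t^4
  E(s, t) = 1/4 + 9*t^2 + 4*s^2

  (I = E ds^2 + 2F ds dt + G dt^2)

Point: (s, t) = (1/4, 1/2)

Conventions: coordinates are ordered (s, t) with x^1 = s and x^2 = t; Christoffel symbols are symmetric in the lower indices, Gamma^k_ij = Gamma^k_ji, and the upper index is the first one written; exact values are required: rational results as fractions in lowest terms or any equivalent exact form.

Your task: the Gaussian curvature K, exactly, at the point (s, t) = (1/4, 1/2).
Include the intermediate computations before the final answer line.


E = 11/4, F = 41/12, G = 103/18, EG - F^2 = 65/16 at the point
E_s = 2, E_t = 9, F_s = -1/3, F_t = 20/3, G_s = 0, G_t = 2/9
E_tt = 18, F_st = -4/3, G_ss = 0
Evaluate Brioschi's two determinant matrices M1, M2 and divide by (EG - F^2)^2.
M1 = [[-E_tt/2 + F_st - G_ss/2, E_s/2, F_s - E_t/2], [F_t - G_s/2, E, F], [G_t/2, F, G]] = [[-31/3, 1, -29/6], [20/3, 11/4, 41/12], [1/9, 41/12, 103/18]]; det M1 = -81373/432
M2 = [[0, E_t/2, G_s/2], [E_t/2, E, F], [G_s/2, F, G]] = [[0, 9/2, 0], [9/2, 11/4, 41/12], [0, 41/12, 103/18]]; det M2 = -927/8
det M1 - det M2 = -31315/432; K = -31315/432 / (65/16)^2 = -100208/22815

Answer: K = -100208/22815
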